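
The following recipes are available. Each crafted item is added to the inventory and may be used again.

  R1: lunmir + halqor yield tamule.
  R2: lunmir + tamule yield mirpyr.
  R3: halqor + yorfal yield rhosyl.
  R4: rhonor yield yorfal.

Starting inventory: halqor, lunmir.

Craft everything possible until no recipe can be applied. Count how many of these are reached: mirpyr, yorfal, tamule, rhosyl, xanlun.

lunmir + halqor → tamule (R1).
Using R2, lunmir and tamule make mirpyr.
mirpyr: reached.
yorfal would need rhonor (R4), but rhonor is never obtained.
tamule: reached.
rhosyl would need halqor and yorfal (R3), but yorfal is never obtained.
No rule produces xanlun, and it is not given.
Reached: mirpyr and tamule — 2 of the 5.

2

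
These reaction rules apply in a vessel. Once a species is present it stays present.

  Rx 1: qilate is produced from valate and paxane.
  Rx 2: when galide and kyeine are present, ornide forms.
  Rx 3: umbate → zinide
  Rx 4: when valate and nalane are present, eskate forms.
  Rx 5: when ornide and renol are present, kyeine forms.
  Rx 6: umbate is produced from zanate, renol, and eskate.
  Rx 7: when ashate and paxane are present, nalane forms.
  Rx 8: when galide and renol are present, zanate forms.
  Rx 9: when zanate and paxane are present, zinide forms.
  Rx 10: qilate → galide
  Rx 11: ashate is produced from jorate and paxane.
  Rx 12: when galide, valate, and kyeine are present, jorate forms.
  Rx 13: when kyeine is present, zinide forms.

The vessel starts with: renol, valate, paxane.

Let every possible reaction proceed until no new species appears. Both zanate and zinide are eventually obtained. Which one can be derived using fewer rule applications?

zanate

zanate: valate and paxane present → qilate forms (Rx 1). qilate present → galide forms (Rx 10). galide and renol present → zanate forms (Rx 8). [3 rule applications]
zinide: valate and paxane present → qilate forms (Rx 1). qilate present → galide forms (Rx 10). galide and renol present → zanate forms (Rx 8). zanate and paxane present → zinide forms (Rx 9). [4 rule applications]
zanate needs fewer.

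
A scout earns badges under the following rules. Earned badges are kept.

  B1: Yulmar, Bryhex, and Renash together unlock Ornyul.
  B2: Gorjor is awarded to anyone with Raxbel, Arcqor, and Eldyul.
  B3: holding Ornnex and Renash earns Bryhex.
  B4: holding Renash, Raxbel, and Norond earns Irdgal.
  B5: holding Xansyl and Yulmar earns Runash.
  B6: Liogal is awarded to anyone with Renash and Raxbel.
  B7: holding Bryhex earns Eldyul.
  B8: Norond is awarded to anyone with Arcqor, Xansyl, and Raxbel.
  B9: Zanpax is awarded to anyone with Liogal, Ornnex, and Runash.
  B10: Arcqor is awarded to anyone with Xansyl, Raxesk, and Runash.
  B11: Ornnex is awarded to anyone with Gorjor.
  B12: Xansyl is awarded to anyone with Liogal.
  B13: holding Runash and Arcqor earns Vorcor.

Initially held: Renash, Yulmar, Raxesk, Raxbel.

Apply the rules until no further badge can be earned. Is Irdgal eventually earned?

With Renash and Raxbel, Liogal is earned (B6).
With Liogal, Xansyl is earned (B12).
With Xansyl and Yulmar, Runash is earned (B5).
With Xansyl, Raxesk, and Runash, Arcqor is earned (B10).
With Arcqor, Xansyl, and Raxbel, Norond is earned (B8).
With Renash, Raxbel, and Norond, Irdgal is earned (B4).

Yes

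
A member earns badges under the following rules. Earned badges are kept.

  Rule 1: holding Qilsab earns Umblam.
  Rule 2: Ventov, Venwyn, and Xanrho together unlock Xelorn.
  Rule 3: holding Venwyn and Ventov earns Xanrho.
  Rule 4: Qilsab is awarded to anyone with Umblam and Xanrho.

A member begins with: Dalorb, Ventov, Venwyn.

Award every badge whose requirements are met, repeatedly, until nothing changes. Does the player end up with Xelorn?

Yes

With Venwyn and Ventov, Xanrho is earned (Rule 3).
With Ventov, Venwyn, and Xanrho, Xelorn is earned (Rule 2).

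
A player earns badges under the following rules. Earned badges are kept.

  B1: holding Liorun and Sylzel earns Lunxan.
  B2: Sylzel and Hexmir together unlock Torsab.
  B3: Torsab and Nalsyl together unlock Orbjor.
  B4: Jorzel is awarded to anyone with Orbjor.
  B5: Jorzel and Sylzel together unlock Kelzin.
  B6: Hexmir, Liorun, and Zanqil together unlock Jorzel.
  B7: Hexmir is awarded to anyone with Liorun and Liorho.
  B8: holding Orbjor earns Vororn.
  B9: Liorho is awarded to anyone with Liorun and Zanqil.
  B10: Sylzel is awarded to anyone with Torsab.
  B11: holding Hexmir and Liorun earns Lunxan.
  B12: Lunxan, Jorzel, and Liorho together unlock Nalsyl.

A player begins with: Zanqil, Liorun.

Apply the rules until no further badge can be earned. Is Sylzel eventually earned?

Sylzel would need Torsab (B10), but Torsab is never earned.

No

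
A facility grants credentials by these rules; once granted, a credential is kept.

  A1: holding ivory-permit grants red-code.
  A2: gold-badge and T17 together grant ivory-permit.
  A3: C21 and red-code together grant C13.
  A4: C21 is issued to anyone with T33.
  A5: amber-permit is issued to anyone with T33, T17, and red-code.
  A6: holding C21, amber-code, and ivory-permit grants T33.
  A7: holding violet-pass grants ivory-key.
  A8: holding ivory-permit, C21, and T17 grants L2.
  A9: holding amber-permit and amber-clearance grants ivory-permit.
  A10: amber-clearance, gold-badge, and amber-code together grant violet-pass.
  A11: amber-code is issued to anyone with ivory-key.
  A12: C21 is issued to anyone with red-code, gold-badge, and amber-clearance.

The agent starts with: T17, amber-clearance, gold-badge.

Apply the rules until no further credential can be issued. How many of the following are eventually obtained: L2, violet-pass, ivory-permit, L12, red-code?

Holding gold-badge and T17 grants ivory-permit (A2).
Holding ivory-permit grants red-code (A1).
Holding red-code, gold-badge, and amber-clearance grants C21 (A12).
Holding ivory-permit, C21, and T17 grants L2 (A8).
L2: reached.
violet-pass would need amber-clearance, gold-badge, and amber-code (A10), but amber-code is never granted.
ivory-permit: reached.
No rule produces L12, and it is not given.
red-code: reached.
Reached: L2, ivory-permit, and red-code — 3 of the 5.

3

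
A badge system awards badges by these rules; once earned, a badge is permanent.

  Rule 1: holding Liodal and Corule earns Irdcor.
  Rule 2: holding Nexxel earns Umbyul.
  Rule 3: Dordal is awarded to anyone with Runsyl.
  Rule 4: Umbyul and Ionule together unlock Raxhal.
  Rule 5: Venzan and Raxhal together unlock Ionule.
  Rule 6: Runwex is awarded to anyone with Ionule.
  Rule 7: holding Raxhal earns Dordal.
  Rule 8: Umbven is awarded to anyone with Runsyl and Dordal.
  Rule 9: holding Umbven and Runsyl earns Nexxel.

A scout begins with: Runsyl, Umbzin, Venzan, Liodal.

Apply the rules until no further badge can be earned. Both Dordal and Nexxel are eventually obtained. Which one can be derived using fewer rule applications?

Dordal: With Runsyl, Dordal is earned (Rule 3). [1 rule application]
Nexxel: With Runsyl, Dordal is earned (Rule 3). With Runsyl and Dordal, Umbven is earned (Rule 8). With Umbven and Runsyl, Nexxel is earned (Rule 9). [3 rule applications]
Dordal needs fewer.

Dordal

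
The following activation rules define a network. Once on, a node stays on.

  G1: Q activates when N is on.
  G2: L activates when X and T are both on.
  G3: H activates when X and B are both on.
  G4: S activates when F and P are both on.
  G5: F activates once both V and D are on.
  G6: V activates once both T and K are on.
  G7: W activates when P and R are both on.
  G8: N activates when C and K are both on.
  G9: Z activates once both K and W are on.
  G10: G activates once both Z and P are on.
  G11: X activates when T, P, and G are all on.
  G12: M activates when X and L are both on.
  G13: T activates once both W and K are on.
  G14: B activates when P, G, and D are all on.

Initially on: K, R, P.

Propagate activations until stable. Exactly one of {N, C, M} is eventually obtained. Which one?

M

G7: P and R on → W on.
G13: W and K on → T on.
G9: K and W on → Z on.
G10: Z and P on → G on.
T, P, and G are on, so X activates (G11).
X and T are on, so L activates (G2).
G12: X and L on → M on.
N would need C and K (G8), but C never turns on. No rule produces C, and it is not given.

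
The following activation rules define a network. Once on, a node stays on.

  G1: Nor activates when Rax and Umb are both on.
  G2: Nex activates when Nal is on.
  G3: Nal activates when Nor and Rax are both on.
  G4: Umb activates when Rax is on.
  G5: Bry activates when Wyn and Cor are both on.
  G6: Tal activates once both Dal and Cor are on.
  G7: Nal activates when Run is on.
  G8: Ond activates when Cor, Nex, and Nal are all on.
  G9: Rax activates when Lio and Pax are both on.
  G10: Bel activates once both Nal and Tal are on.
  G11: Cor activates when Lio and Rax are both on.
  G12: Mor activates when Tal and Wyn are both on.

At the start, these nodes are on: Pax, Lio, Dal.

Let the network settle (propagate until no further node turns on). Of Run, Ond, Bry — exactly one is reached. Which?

Ond

Lio and Pax are on, so Rax activates (G9).
G11: Lio and Rax on → Cor on.
Rax is on, so Umb activates (G4).
G1: Rax and Umb on → Nor on.
G3: Nor and Rax on → Nal on.
G2: Nal on → Nex on.
G8: Cor, Nex, and Nal on → Ond on.
No rule produces Run, and it is not given. Bry would need Wyn and Cor (G5), but Wyn never turns on.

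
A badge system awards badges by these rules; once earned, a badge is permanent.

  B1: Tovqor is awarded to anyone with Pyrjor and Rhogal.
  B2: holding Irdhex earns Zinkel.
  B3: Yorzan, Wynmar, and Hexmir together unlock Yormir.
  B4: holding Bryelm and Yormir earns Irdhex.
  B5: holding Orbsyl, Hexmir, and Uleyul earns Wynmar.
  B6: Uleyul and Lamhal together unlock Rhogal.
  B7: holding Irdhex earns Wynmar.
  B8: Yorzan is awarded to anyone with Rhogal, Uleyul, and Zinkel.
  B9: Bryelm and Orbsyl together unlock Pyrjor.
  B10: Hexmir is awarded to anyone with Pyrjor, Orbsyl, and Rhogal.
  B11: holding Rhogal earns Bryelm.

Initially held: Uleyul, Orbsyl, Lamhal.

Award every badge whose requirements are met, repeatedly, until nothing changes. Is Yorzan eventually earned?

No

Yorzan would need Rhogal, Uleyul, and Zinkel (B8), but Zinkel is never earned.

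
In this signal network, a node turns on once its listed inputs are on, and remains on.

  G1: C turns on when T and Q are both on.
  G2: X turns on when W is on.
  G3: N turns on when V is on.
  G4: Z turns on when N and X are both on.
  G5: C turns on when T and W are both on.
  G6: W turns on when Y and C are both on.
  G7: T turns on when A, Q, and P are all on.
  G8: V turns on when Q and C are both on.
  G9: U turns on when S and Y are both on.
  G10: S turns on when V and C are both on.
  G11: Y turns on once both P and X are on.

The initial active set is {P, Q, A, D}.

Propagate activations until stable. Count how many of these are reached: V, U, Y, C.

G7: A, Q, and P on → T on.
G1: T and Q on → C on.
G8: Q and C on → V on.
V: reached.
U would need S and Y (G9), but Y never turns on.
Y would need P and X (G11), but X never turns on.
C: reached.
Reached: V and C — 2 of the 4.

2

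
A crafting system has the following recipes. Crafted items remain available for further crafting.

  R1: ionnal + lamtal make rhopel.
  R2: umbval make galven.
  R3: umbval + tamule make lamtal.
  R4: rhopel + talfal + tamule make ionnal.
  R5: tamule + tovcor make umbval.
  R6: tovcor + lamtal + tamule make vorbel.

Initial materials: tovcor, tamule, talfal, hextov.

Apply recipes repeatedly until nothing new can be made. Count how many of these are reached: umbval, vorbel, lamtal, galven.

4

Using R5, tamule and tovcor make umbval.
umbval → galven (R2).
umbval + tamule → lamtal (R3).
Using R6, tovcor, lamtal, and tamule make vorbel.
umbval: reached.
vorbel: reached.
lamtal: reached.
galven: reached.
All 4 are reached.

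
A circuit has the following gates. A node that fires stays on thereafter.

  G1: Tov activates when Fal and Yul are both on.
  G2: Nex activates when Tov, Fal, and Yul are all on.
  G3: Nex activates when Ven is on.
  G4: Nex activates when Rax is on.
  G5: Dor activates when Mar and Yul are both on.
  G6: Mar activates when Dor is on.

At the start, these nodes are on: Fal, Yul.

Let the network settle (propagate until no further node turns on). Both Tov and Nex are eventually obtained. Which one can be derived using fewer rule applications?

Tov

Tov: Fal and Yul are on, so Tov activates (G1). [1 rule application]
Nex: G1: Fal and Yul on → Tov on. G2: Tov, Fal, and Yul on → Nex on. [2 rule applications]
Tov needs fewer.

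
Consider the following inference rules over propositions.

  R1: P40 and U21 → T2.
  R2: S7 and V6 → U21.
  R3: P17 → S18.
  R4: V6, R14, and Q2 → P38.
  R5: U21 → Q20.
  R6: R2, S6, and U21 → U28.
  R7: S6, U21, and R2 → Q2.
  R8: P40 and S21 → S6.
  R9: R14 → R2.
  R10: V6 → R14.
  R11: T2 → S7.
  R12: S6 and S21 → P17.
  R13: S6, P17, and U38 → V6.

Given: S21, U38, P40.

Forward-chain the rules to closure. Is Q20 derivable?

No

Q20 would need U21 (R5), but U21 is never established.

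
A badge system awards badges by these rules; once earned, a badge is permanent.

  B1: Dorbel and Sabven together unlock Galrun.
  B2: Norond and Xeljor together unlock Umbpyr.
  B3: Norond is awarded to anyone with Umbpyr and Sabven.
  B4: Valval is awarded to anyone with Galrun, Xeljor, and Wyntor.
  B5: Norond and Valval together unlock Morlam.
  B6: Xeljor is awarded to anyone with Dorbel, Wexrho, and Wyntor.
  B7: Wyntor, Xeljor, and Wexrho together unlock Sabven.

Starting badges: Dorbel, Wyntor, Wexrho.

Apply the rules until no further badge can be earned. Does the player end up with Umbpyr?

Umbpyr would need Norond and Xeljor (B2), but Norond is never earned.

No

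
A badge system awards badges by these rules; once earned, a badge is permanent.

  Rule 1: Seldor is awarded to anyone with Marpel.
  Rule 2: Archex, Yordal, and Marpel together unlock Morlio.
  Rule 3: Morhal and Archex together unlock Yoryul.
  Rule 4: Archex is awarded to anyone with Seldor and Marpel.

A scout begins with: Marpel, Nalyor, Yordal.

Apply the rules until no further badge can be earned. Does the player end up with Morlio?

With Marpel, Seldor is earned (Rule 1).
With Seldor and Marpel, Archex is earned (Rule 4).
With Archex, Yordal, and Marpel, Morlio is earned (Rule 2).

Yes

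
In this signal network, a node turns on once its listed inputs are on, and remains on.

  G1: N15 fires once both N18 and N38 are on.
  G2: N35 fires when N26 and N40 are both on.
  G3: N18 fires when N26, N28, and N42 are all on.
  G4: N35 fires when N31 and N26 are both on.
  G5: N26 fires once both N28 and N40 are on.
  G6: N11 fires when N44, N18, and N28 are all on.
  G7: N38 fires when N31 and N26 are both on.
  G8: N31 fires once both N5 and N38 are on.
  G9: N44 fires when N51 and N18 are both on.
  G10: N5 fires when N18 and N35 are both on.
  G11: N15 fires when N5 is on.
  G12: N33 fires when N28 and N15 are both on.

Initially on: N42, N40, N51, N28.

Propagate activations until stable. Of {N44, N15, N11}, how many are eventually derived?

3

G5: N28 and N40 on → N26 on.
G2: N26 and N40 on → N35 on.
N26, N28, and N42 are on, so N18 fires (G3).
G9: N51 and N18 on → N44 on.
G10: N18 and N35 on → N5 on.
N44, N18, and N28 are on, so N11 fires (G6).
N5 is on, so N15 fires (G11).
N44: reached.
N15: reached.
N11: reached.
All 3 are reached.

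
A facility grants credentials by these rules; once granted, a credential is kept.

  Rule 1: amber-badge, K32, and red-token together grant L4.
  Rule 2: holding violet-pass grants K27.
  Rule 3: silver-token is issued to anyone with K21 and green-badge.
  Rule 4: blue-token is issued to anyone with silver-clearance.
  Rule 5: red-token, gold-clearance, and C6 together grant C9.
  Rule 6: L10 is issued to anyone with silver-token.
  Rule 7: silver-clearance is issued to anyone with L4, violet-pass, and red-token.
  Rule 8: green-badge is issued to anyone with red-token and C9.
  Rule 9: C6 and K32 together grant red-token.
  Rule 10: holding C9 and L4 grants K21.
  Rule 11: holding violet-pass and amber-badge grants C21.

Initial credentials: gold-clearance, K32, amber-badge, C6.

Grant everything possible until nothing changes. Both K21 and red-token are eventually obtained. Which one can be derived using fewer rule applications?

red-token: Holding C6 and K32 grants red-token (Rule 9). [1 rule application]
K21: Holding C6 and K32 grants red-token (Rule 9). Holding amber-badge, K32, and red-token grants L4 (Rule 1). Holding red-token, gold-clearance, and C6 grants C9 (Rule 5). Holding C9 and L4 grants K21 (Rule 10). [4 rule applications]
red-token needs fewer.

red-token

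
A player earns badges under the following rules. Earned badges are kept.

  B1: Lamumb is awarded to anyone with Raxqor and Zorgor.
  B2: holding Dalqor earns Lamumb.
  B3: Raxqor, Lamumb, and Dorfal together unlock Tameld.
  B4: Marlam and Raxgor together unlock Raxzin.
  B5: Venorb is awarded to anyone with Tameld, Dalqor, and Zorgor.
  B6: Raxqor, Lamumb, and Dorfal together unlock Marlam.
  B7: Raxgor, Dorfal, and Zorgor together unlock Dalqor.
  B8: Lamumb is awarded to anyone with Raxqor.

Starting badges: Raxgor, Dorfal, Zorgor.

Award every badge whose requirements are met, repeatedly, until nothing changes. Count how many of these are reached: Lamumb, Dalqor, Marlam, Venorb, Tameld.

With Raxgor, Dorfal, and Zorgor, Dalqor is earned (B7).
With Dalqor, Lamumb is earned (B2).
Lamumb: reached.
Dalqor: reached.
Marlam would need Raxqor, Lamumb, and Dorfal (B6), but Raxqor is never earned.
Venorb would need Tameld, Dalqor, and Zorgor (B5), but Tameld is never earned.
Tameld would need Raxqor, Lamumb, and Dorfal (B3), but Raxqor is never earned.
Reached: Lamumb and Dalqor — 2 of the 5.

2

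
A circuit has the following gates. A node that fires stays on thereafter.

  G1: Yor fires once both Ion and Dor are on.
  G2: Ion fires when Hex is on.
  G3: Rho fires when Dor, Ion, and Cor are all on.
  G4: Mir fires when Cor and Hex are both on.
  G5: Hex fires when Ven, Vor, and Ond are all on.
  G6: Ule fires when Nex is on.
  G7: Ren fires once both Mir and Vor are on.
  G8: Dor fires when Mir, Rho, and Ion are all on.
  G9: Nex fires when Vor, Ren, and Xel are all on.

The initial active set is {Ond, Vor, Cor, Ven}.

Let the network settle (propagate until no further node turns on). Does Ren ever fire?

Yes

G5: Ven, Vor, and Ond on → Hex on.
Cor and Hex are on, so Mir fires (G4).
G7: Mir and Vor on → Ren on.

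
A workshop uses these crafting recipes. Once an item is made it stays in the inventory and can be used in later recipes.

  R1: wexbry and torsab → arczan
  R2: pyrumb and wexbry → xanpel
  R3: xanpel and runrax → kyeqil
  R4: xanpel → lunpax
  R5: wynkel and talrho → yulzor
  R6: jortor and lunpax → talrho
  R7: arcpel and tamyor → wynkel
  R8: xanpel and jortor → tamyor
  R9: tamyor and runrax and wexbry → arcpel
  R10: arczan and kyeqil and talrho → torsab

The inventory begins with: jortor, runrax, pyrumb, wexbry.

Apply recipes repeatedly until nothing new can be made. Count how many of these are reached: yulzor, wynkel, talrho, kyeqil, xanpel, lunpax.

6

Using R2, pyrumb and wexbry make xanpel.
Using R3, xanpel and runrax make kyeqil.
Using R8, xanpel and jortor make tamyor.
xanpel → lunpax (R4).
tamyor and runrax and wexbry → arcpel (R9).
jortor and lunpax → talrho (R6).
arcpel and tamyor → wynkel (R7).
Using R5, wynkel and talrho make yulzor.
yulzor: reached.
wynkel: reached.
talrho: reached.
kyeqil: reached.
xanpel: reached.
lunpax: reached.
All 6 are reached.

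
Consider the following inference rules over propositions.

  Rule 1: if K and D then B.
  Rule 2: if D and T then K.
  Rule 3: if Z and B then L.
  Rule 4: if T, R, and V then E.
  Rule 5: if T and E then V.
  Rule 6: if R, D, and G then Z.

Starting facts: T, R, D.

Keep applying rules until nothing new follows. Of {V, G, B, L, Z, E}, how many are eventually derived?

From D and T, Rule 2 gives K.
K and D hold, so B follows (Rule 1).
V would need T and E (Rule 5), but E is never established.
No rule produces G, and it is not given.
B: reached.
L would need Z and B (Rule 3), but Z is never established.
Z would need R, D, and G (Rule 6), but G is never established.
E would need T, R, and V (Rule 4), but V is never established.
Reached: B — 1 of the 6.

1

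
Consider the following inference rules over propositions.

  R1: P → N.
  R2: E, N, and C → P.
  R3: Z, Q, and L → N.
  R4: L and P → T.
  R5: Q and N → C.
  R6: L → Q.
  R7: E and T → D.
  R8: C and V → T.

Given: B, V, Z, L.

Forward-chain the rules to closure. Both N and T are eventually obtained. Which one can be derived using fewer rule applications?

N

N: L holds, so Q follows (R6). Z, Q, and L hold, so N follows (R3). [2 rule applications]
T: L holds, so Q follows (R6). From Z, Q, and L, R3 gives N. Q and N hold, so C follows (R5). C and V hold, so T follows (R8). [4 rule applications]
N needs fewer.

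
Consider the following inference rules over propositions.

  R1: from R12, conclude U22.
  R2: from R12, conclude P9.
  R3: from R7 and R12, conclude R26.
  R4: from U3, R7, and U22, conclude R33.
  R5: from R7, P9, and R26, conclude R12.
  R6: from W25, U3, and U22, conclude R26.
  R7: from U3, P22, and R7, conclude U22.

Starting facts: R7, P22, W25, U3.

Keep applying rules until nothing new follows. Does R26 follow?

Yes

U3, P22, and R7 hold, so U22 follows (R7).
W25, U3, and U22 hold, so R26 follows (R6).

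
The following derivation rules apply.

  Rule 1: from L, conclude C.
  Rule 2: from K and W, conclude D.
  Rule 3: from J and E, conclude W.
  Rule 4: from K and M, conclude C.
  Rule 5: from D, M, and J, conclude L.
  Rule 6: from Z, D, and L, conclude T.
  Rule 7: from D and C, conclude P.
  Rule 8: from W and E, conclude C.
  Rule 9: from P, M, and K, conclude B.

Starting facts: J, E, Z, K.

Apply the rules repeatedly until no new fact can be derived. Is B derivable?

B would need P, M, and K (Rule 9), but M is never established.

No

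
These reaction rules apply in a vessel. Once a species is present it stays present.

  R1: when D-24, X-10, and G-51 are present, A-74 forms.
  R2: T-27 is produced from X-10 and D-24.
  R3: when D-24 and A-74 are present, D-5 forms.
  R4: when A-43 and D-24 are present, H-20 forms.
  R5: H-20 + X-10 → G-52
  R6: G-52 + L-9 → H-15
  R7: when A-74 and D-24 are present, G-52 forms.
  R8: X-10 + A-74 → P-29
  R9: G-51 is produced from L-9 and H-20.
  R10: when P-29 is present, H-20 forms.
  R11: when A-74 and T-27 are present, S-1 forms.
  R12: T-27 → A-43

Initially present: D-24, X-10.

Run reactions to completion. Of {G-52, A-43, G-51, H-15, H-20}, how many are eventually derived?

3

X-10 and D-24 present → T-27 forms (R2).
T-27 present → A-43 forms (R12).
A-43 and D-24 present → H-20 forms (R4).
H-20 and X-10 present → G-52 forms (R5).
G-52: reached.
A-43: reached.
G-51 would need L-9 and H-20 (R9), but L-9 never forms.
H-15 would need G-52 and L-9 (R6), but L-9 never forms.
H-20: reached.
Reached: G-52, A-43, and H-20 — 3 of the 5.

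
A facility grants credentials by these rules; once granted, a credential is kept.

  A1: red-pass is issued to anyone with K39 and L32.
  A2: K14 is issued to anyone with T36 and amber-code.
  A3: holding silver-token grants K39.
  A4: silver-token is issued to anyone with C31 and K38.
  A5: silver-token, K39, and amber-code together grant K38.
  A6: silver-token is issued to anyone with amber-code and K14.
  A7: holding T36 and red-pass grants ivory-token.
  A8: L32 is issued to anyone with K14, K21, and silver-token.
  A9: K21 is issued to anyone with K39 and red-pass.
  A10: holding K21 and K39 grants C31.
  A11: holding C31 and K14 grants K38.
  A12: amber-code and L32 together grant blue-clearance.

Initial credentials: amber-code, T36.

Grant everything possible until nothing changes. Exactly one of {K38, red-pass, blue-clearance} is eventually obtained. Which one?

K38

Holding T36 and amber-code grants K14 (A2).
Holding amber-code and K14 grants silver-token (A6).
Holding silver-token grants K39 (A3).
Holding silver-token, K39, and amber-code grants K38 (A5).
blue-clearance would need amber-code and L32 (A12), but L32 is never granted. red-pass would need K39 and L32 (A1), but L32 is never granted.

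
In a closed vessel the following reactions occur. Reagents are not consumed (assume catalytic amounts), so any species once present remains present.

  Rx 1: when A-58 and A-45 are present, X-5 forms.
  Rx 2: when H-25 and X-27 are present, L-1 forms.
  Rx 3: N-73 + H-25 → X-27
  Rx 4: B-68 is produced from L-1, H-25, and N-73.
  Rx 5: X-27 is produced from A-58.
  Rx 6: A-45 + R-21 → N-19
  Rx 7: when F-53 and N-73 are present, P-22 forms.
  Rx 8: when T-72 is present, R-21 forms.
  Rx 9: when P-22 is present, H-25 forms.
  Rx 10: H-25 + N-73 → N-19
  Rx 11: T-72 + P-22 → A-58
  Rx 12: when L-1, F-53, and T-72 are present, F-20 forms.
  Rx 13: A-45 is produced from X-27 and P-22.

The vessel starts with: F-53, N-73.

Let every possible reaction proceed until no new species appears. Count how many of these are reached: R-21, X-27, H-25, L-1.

F-53 and N-73 present → P-22 forms (Rx 7).
P-22 present → H-25 forms (Rx 9).
N-73 and H-25 present → X-27 forms (Rx 3).
H-25 and X-27 present → L-1 forms (Rx 2).
R-21 would need T-72 (Rx 8), but T-72 never forms.
X-27: reached.
H-25: reached.
L-1: reached.
Reached: X-27, H-25, and L-1 — 3 of the 4.

3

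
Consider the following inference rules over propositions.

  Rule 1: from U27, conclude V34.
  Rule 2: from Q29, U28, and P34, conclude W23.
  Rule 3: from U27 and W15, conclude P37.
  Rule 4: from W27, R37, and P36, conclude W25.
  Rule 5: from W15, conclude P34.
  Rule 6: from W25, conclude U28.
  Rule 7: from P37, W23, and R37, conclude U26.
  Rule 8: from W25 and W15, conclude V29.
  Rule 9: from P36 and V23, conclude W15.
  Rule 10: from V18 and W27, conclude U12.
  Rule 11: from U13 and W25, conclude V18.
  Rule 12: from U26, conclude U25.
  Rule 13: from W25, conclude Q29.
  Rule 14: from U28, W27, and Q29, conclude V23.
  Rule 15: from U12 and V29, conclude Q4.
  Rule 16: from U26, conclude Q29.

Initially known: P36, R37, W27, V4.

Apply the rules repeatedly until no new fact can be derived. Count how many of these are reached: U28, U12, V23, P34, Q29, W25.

5

W27, R37, and P36 hold, so W25 follows (Rule 4).
W25 holds, so Q29 follows (Rule 13).
W25 holds, so U28 follows (Rule 6).
From U28, W27, and Q29, Rule 14 gives V23.
From P36 and V23, Rule 9 gives W15.
W15 holds, so P34 follows (Rule 5).
U28: reached.
U12 would need V18 and W27 (Rule 10), but V18 is never established.
V23: reached.
P34: reached.
Q29: reached.
W25: reached.
Reached: U28, V23, P34, Q29, and W25 — 5 of the 6.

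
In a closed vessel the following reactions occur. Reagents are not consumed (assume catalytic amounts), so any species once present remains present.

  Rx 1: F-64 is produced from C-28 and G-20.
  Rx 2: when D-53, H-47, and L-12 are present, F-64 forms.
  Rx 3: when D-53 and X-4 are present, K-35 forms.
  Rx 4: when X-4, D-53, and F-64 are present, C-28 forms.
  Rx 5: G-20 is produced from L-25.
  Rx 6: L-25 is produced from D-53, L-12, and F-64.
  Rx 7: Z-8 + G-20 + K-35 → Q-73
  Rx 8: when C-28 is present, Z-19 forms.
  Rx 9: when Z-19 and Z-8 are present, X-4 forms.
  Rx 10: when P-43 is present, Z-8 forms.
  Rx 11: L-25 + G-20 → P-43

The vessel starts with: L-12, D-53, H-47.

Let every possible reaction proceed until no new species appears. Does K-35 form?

K-35 would need D-53 and X-4 (Rx 3), but X-4 never forms.

No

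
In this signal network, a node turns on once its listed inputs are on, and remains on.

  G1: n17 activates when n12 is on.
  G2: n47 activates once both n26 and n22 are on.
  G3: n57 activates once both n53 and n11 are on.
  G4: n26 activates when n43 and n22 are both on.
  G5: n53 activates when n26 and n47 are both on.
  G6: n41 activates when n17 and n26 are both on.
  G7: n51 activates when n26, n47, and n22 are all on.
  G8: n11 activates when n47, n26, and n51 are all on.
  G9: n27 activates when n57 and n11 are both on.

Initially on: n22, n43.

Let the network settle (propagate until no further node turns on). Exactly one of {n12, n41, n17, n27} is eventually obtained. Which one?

G4: n43 and n22 on → n26 on.
n26 and n22 are on, so n47 activates (G2).
G5: n26 and n47 on → n53 on.
n26, n47, and n22 are on, so n51 activates (G7).
G8: n47, n26, and n51 on → n11 on.
n53 and n11 are on, so n57 activates (G3).
n57 and n11 are on, so n27 activates (G9).
No rule produces n12, and it is not given. n17 would need n12 (G1), but n12 never turns on. n41 would need n17 and n26 (G6), but n17 never turns on.

n27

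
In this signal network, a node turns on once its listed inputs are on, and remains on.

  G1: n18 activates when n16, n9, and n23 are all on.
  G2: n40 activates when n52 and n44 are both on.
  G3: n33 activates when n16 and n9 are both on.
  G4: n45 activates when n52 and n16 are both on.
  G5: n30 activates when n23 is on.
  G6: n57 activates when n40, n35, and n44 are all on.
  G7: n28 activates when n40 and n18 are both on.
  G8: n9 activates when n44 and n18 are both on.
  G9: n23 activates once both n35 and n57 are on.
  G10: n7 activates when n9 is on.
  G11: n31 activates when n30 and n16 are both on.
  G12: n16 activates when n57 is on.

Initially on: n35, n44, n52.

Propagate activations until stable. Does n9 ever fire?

No

n9 would need n44 and n18 (G8), but n18 never turns on.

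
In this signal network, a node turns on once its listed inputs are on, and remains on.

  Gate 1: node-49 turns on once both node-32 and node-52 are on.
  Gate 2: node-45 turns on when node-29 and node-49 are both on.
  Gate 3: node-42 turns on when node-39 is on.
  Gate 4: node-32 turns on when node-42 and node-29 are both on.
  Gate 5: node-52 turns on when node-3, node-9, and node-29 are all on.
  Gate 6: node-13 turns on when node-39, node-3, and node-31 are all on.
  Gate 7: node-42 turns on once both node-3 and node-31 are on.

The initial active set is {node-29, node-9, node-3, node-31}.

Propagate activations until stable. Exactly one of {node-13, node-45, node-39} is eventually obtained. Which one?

node-3, node-9, and node-29 are on, so node-52 turns on (Gate 5).
Gate 7: node-3 and node-31 on → node-42 on.
Gate 4: node-42 and node-29 on → node-32 on.
node-32 and node-52 are on, so node-49 turns on (Gate 1).
Gate 2: node-29 and node-49 on → node-45 on.
node-13 would need node-39, node-3, and node-31 (Gate 6), but node-39 never turns on. No rule produces node-39, and it is not given.

node-45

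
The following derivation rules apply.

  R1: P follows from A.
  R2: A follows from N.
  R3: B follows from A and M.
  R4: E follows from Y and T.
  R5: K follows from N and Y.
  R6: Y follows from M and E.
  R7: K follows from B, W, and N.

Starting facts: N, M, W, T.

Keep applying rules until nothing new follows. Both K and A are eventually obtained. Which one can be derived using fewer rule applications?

A

A: From N, R2 gives A. [1 rule application]
K: N holds, so A follows (R2). A and M hold, so B follows (R3). B, W, and N hold, so K follows (R7). [3 rule applications]
A needs fewer.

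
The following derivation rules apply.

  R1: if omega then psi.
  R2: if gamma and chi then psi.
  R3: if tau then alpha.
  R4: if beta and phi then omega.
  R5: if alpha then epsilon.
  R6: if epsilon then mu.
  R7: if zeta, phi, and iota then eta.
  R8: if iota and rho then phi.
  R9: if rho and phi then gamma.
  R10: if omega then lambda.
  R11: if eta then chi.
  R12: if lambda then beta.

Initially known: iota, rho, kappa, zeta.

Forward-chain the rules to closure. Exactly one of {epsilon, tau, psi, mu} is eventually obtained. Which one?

From iota and rho, R8 gives phi.
From rho and phi, R9 gives gamma.
From zeta, phi, and iota, R7 gives eta.
From eta, R11 gives chi.
gamma and chi hold, so psi follows (R2).
No rule produces tau, and it is not given. epsilon would need alpha (R5), but alpha is never established. mu would need epsilon (R6), but epsilon is never established.

psi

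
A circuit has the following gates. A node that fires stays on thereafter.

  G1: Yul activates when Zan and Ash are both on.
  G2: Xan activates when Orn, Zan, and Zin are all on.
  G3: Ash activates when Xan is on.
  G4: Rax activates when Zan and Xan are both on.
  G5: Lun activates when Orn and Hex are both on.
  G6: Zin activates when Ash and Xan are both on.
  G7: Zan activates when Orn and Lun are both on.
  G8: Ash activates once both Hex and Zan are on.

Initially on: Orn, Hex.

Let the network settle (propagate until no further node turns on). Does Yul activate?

Yes

G5: Orn and Hex on → Lun on.
G7: Orn and Lun on → Zan on.
G8: Hex and Zan on → Ash on.
Zan and Ash are on, so Yul activates (G1).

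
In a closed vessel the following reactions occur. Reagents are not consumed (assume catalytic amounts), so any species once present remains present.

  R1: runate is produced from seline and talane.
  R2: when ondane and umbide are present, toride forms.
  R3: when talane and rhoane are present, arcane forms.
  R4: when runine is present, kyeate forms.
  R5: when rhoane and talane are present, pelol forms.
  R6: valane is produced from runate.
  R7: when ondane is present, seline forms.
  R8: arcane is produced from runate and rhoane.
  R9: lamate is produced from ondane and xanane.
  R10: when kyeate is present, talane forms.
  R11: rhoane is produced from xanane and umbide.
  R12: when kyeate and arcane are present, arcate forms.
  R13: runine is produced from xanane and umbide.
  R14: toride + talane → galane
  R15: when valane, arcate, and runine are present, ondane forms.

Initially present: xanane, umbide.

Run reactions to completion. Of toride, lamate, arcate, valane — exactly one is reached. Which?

xanane and umbide present → rhoane forms (R11).
xanane and umbide present → runine forms (R13).
runine present → kyeate forms (R4).
kyeate present → talane forms (R10).
talane and rhoane present → arcane forms (R3).
kyeate and arcane present → arcate forms (R12).
valane would need runate (R6), but runate never forms. lamate would need ondane and xanane (R9), but ondane never forms. toride would need ondane and umbide (R2), but ondane never forms.

arcate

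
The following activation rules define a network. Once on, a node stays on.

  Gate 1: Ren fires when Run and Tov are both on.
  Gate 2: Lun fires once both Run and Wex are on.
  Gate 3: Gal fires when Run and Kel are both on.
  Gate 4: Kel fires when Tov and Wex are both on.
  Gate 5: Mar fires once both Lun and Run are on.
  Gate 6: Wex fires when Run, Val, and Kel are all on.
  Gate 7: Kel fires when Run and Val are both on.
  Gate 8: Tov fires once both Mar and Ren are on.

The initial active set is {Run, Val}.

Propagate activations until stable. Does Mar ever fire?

Run and Val are on, so Kel fires (Gate 7).
Gate 6: Run, Val, and Kel on → Wex on.
Gate 2: Run and Wex on → Lun on.
Gate 5: Lun and Run on → Mar on.

Yes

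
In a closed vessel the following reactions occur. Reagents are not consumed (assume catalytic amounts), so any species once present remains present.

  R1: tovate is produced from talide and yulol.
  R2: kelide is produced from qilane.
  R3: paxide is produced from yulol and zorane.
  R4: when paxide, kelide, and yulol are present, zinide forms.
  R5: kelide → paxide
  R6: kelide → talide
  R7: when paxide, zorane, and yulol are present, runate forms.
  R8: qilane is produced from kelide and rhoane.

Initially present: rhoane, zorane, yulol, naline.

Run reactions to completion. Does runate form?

yulol and zorane present → paxide forms (R3).
paxide, zorane, and yulol present → runate forms (R7).

Yes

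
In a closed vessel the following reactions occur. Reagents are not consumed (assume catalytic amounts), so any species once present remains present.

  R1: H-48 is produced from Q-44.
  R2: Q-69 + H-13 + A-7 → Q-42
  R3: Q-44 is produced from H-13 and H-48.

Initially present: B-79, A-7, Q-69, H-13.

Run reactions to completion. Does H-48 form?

H-48 would need Q-44 (R1), but Q-44 never forms.

No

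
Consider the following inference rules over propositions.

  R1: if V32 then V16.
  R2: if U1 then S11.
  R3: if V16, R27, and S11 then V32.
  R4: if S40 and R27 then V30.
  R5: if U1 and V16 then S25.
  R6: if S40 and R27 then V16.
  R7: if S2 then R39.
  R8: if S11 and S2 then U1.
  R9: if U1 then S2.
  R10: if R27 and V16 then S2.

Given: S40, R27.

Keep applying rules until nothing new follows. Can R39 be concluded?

From S40 and R27, R6 gives V16.
R27 and V16 hold, so S2 follows (R10).
From S2, R7 gives R39.

Yes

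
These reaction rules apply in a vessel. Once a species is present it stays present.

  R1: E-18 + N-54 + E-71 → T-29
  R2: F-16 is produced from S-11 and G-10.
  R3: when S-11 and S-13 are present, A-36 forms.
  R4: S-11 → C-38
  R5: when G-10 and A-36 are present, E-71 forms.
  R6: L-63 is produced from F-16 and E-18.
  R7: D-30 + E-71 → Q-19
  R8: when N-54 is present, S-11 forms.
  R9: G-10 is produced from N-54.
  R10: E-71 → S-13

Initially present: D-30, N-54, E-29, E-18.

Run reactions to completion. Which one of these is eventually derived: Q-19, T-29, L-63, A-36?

N-54 present → S-11 forms (R8).
N-54 present → G-10 forms (R9).
S-11 and G-10 present → F-16 forms (R2).
F-16 and E-18 present → L-63 forms (R6).
T-29 would need E-18, N-54, and E-71 (R1), but E-71 never forms. Q-19 would need D-30 and E-71 (R7), but E-71 never forms. A-36 would need S-11 and S-13 (R3), but S-13 never forms.

L-63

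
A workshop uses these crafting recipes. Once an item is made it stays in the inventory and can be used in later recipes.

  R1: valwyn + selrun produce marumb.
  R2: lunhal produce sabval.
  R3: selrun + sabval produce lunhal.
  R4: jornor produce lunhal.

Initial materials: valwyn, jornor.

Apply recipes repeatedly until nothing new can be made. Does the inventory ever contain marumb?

No

marumb would need valwyn and selrun (R1), but selrun is never obtained.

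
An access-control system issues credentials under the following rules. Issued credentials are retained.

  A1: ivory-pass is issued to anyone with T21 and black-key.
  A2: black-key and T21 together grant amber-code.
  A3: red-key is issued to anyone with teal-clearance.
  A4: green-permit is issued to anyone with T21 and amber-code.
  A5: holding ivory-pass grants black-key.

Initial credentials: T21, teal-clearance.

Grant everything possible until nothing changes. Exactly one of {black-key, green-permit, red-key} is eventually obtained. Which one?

Holding teal-clearance grants red-key (A3).
black-key would need ivory-pass (A5), but ivory-pass is never granted. green-permit would need T21 and amber-code (A4), but amber-code is never granted.

red-key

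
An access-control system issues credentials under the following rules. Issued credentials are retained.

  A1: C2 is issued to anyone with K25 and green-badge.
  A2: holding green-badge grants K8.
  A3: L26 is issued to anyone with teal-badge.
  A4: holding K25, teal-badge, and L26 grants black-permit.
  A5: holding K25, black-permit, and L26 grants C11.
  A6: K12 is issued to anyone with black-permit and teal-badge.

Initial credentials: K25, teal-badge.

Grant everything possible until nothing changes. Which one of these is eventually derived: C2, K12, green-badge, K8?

Holding teal-badge grants L26 (A3).
Holding K25, teal-badge, and L26 grants black-permit (A4).
Holding black-permit and teal-badge grants K12 (A6).
No rule produces green-badge, and it is not given. K8 would need green-badge (A2), but green-badge is never granted. C2 would need K25 and green-badge (A1), but green-badge is never granted.

K12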